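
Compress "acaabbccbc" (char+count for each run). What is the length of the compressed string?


Input: acaabbccbc
Runs:
  'a' x 1 => "a1"
  'c' x 1 => "c1"
  'a' x 2 => "a2"
  'b' x 2 => "b2"
  'c' x 2 => "c2"
  'b' x 1 => "b1"
  'c' x 1 => "c1"
Compressed: "a1c1a2b2c2b1c1"
Compressed length: 14

14


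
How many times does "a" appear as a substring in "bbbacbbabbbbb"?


Searching for "a" in "bbbacbbabbbbb"
Scanning each position:
  Position 0: "b" => no
  Position 1: "b" => no
  Position 2: "b" => no
  Position 3: "a" => MATCH
  Position 4: "c" => no
  Position 5: "b" => no
  Position 6: "b" => no
  Position 7: "a" => MATCH
  Position 8: "b" => no
  Position 9: "b" => no
  Position 10: "b" => no
  Position 11: "b" => no
  Position 12: "b" => no
Total occurrences: 2

2


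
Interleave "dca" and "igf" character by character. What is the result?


Interleaving "dca" and "igf":
  Position 0: 'd' from first, 'i' from second => "di"
  Position 1: 'c' from first, 'g' from second => "cg"
  Position 2: 'a' from first, 'f' from second => "af"
Result: dicgaf

dicgaf


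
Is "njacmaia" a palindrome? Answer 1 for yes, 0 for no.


Input: njacmaia
Reversed: aiamcajn
  Compare pos 0 ('n') with pos 7 ('a'): MISMATCH
  Compare pos 1 ('j') with pos 6 ('i'): MISMATCH
  Compare pos 2 ('a') with pos 5 ('a'): match
  Compare pos 3 ('c') with pos 4 ('m'): MISMATCH
Result: not a palindrome

0


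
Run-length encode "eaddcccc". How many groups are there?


Input: eaddcccc
Scanning for consecutive runs:
  Group 1: 'e' x 1 (positions 0-0)
  Group 2: 'a' x 1 (positions 1-1)
  Group 3: 'd' x 2 (positions 2-3)
  Group 4: 'c' x 4 (positions 4-7)
Total groups: 4

4


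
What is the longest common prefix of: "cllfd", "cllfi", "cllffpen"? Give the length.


Words: cllfd, cllfi, cllffpen
  Position 0: all 'c' => match
  Position 1: all 'l' => match
  Position 2: all 'l' => match
  Position 3: all 'f' => match
  Position 4: ('d', 'i', 'f') => mismatch, stop
LCP = "cllf" (length 4)

4


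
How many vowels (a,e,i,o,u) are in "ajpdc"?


Input: ajpdc
Checking each character:
  'a' at position 0: vowel (running total: 1)
  'j' at position 1: consonant
  'p' at position 2: consonant
  'd' at position 3: consonant
  'c' at position 4: consonant
Total vowels: 1

1


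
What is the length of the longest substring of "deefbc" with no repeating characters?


Input: "deefbc"
Sliding window (track last position of each char):
  Position 0 ('d'): window [0,0] length 1 -- new best
  Position 1 ('e'): window [0,1] length 2 -- new best
  Position 2 ('e'): repeat (last at 1), move window start to 2
  Position 2 ('e'): window [2,2] length 1
  Position 3 ('f'): window [2,3] length 2
  Position 4 ('b'): window [2,4] length 3 -- new best
  Position 5 ('c'): window [2,5] length 4 -- new best
Longest substring with no repeats: "efbc" with length 4

4


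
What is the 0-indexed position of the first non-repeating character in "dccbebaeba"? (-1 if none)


Input: dccbebaeba
Character frequencies:
  'a': 2
  'b': 3
  'c': 2
  'd': 1
  'e': 2
Scanning left to right for freq == 1:
  Position 0 ('d'): unique! => answer = 0

0


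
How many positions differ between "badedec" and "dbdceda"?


Comparing "badedec" and "dbdceda" position by position:
  Position 0: 'b' vs 'd' => DIFFER
  Position 1: 'a' vs 'b' => DIFFER
  Position 2: 'd' vs 'd' => same
  Position 3: 'e' vs 'c' => DIFFER
  Position 4: 'd' vs 'e' => DIFFER
  Position 5: 'e' vs 'd' => DIFFER
  Position 6: 'c' vs 'a' => DIFFER
Positions that differ: 6

6


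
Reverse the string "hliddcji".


Input: hliddcji
Reading characters right to left:
  Position 7: 'i'
  Position 6: 'j'
  Position 5: 'c'
  Position 4: 'd'
  Position 3: 'd'
  Position 2: 'i'
  Position 1: 'l'
  Position 0: 'h'
Reversed: ijcddilh

ijcddilh


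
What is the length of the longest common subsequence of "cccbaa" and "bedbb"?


LCS of "cccbaa" and "bedbb"
DP table:
           b    e    d    b    b
      0    0    0    0    0    0
  c   0    0    0    0    0    0
  c   0    0    0    0    0    0
  c   0    0    0    0    0    0
  b   0    1    1    1    1    1
  a   0    1    1    1    1    1
  a   0    1    1    1    1    1
LCS length = dp[6][5] = 1

1


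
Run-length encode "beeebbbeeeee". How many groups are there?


Input: beeebbbeeeee
Scanning for consecutive runs:
  Group 1: 'b' x 1 (positions 0-0)
  Group 2: 'e' x 3 (positions 1-3)
  Group 3: 'b' x 3 (positions 4-6)
  Group 4: 'e' x 5 (positions 7-11)
Total groups: 4

4


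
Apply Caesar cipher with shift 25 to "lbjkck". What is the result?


Caesar cipher: shift "lbjkck" by 25
  'l' (pos 11) + 25 = pos 10 = 'k'
  'b' (pos 1) + 25 = pos 0 = 'a'
  'j' (pos 9) + 25 = pos 8 = 'i'
  'k' (pos 10) + 25 = pos 9 = 'j'
  'c' (pos 2) + 25 = pos 1 = 'b'
  'k' (pos 10) + 25 = pos 9 = 'j'
Result: kaijbj

kaijbj


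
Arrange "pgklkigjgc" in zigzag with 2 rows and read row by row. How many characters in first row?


Zigzag "pgklkigjgc" into 2 rows:
Placing characters:
  'p' => row 0
  'g' => row 1
  'k' => row 0
  'l' => row 1
  'k' => row 0
  'i' => row 1
  'g' => row 0
  'j' => row 1
  'g' => row 0
  'c' => row 1
Rows:
  Row 0: "pkkgg"
  Row 1: "glijc"
First row length: 5

5


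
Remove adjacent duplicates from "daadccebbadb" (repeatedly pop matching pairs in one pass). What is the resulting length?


Input: daadccebbadb
Stack-based adjacent duplicate removal:
  Read 'd': push. Stack: d
  Read 'a': push. Stack: da
  Read 'a': matches stack top 'a' => pop. Stack: d
  Read 'd': matches stack top 'd' => pop. Stack: (empty)
  Read 'c': push. Stack: c
  Read 'c': matches stack top 'c' => pop. Stack: (empty)
  Read 'e': push. Stack: e
  Read 'b': push. Stack: eb
  Read 'b': matches stack top 'b' => pop. Stack: e
  Read 'a': push. Stack: ea
  Read 'd': push. Stack: ead
  Read 'b': push. Stack: eadb
Final stack: "eadb" (length 4)

4


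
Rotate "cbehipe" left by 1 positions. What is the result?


Input: "cbehipe", rotate left by 1
First 1 characters: "c"
Remaining characters: "behipe"
Concatenate remaining + first: "behipe" + "c" = "behipec"

behipec


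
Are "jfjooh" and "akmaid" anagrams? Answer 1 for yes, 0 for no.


Strings: "jfjooh", "akmaid"
Sorted first:  fhjjoo
Sorted second: aadikm
Differ at position 0: 'f' vs 'a' => not anagrams

0


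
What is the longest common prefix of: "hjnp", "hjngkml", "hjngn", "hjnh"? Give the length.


Words: hjnp, hjngkml, hjngn, hjnh
  Position 0: all 'h' => match
  Position 1: all 'j' => match
  Position 2: all 'n' => match
  Position 3: ('p', 'g', 'g', 'h') => mismatch, stop
LCP = "hjn" (length 3)

3


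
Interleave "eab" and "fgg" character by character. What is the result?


Interleaving "eab" and "fgg":
  Position 0: 'e' from first, 'f' from second => "ef"
  Position 1: 'a' from first, 'g' from second => "ag"
  Position 2: 'b' from first, 'g' from second => "bg"
Result: efagbg

efagbg


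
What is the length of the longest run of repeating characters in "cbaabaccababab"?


Input: "cbaabaccababab"
Scanning for longest run:
  Position 1 ('b'): new char, reset run to 1
  Position 2 ('a'): new char, reset run to 1
  Position 3 ('a'): continues run of 'a', length=2
  Position 4 ('b'): new char, reset run to 1
  Position 5 ('a'): new char, reset run to 1
  Position 6 ('c'): new char, reset run to 1
  Position 7 ('c'): continues run of 'c', length=2
  Position 8 ('a'): new char, reset run to 1
  Position 9 ('b'): new char, reset run to 1
  Position 10 ('a'): new char, reset run to 1
  Position 11 ('b'): new char, reset run to 1
  Position 12 ('a'): new char, reset run to 1
  Position 13 ('b'): new char, reset run to 1
Longest run: 'a' with length 2

2


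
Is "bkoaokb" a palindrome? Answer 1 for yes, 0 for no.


Input: bkoaokb
Reversed: bkoaokb
  Compare pos 0 ('b') with pos 6 ('b'): match
  Compare pos 1 ('k') with pos 5 ('k'): match
  Compare pos 2 ('o') with pos 4 ('o'): match
Result: palindrome

1


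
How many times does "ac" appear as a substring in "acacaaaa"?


Searching for "ac" in "acacaaaa"
Scanning each position:
  Position 0: "ac" => MATCH
  Position 1: "ca" => no
  Position 2: "ac" => MATCH
  Position 3: "ca" => no
  Position 4: "aa" => no
  Position 5: "aa" => no
  Position 6: "aa" => no
Total occurrences: 2

2


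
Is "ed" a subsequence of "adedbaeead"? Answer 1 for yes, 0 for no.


Check if "ed" is a subsequence of "adedbaeead"
Greedy scan:
  Position 0 ('a'): no match needed
  Position 1 ('d'): no match needed
  Position 2 ('e'): matches sub[0] = 'e'
  Position 3 ('d'): matches sub[1] = 'd'
  Position 4 ('b'): no match needed
  Position 5 ('a'): no match needed
  Position 6 ('e'): no match needed
  Position 7 ('e'): no match needed
  Position 8 ('a'): no match needed
  Position 9 ('d'): no match needed
All 2 characters matched => is a subsequence

1


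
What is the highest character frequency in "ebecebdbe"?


Input: ebecebdbe
Character counts:
  'b': 3
  'c': 1
  'd': 1
  'e': 4
Maximum frequency: 4

4


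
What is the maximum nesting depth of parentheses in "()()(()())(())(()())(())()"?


Input: "()()(()())(())(()())(())()"
Tracking depth:
  Position 0 '(': depth becomes 1
  Position 1 ')': depth becomes 0
  Position 2 '(': depth becomes 1
  Position 3 ')': depth becomes 0
  Position 4 '(': depth becomes 1
  Position 5 '(': depth becomes 2
  Position 6 ')': depth becomes 1
  Position 7 '(': depth becomes 2
  Position 8 ')': depth becomes 1
  Position 9 ')': depth becomes 0
  Position 10 '(': depth becomes 1
  Position 11 '(': depth becomes 2
  Position 12 ')': depth becomes 1
  Position 13 ')': depth becomes 0
  Position 14 '(': depth becomes 1
  Position 15 '(': depth becomes 2
  Position 16 ')': depth becomes 1
  Position 17 '(': depth becomes 2
  Position 18 ')': depth becomes 1
  Position 19 ')': depth becomes 0
  Position 20 '(': depth becomes 1
  Position 21 '(': depth becomes 2
  Position 22 ')': depth becomes 1
  Position 23 ')': depth becomes 0
  Position 24 '(': depth becomes 1
  Position 25 ')': depth becomes 0
Maximum depth reached: 2

2


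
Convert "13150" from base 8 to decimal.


Input: "13150" in base 8
Positional expansion:
  Digit '1' (value 1) x 8^4 = 4096
  Digit '3' (value 3) x 8^3 = 1536
  Digit '1' (value 1) x 8^2 = 64
  Digit '5' (value 5) x 8^1 = 40
  Digit '0' (value 0) x 8^0 = 0
Sum = 5736

5736


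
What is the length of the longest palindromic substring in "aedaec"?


Input: "aedaec"
Checking substrings for palindromes:
  No multi-char palindromic substrings found
Longest palindromic substring: "a" with length 1

1


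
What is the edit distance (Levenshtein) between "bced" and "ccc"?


Computing edit distance: "bced" -> "ccc"
DP table:
           c    c    c
      0    1    2    3
  b   1    1    2    3
  c   2    1    1    2
  e   3    2    2    2
  d   4    3    3    3
Edit distance = dp[4][3] = 3

3


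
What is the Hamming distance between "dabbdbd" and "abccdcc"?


Comparing "dabbdbd" and "abccdcc" position by position:
  Position 0: 'd' vs 'a' => differ
  Position 1: 'a' vs 'b' => differ
  Position 2: 'b' vs 'c' => differ
  Position 3: 'b' vs 'c' => differ
  Position 4: 'd' vs 'd' => same
  Position 5: 'b' vs 'c' => differ
  Position 6: 'd' vs 'c' => differ
Total differences (Hamming distance): 6

6


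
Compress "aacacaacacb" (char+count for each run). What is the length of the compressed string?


Input: aacacaacacb
Runs:
  'a' x 2 => "a2"
  'c' x 1 => "c1"
  'a' x 1 => "a1"
  'c' x 1 => "c1"
  'a' x 2 => "a2"
  'c' x 1 => "c1"
  'a' x 1 => "a1"
  'c' x 1 => "c1"
  'b' x 1 => "b1"
Compressed: "a2c1a1c1a2c1a1c1b1"
Compressed length: 18

18


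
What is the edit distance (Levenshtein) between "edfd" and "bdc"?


Computing edit distance: "edfd" -> "bdc"
DP table:
           b    d    c
      0    1    2    3
  e   1    1    2    3
  d   2    2    1    2
  f   3    3    2    2
  d   4    4    3    3
Edit distance = dp[4][3] = 3

3


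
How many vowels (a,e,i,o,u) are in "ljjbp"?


Input: ljjbp
Checking each character:
  'l' at position 0: consonant
  'j' at position 1: consonant
  'j' at position 2: consonant
  'b' at position 3: consonant
  'p' at position 4: consonant
Total vowels: 0

0


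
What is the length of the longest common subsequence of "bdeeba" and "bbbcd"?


LCS of "bdeeba" and "bbbcd"
DP table:
           b    b    b    c    d
      0    0    0    0    0    0
  b   0    1    1    1    1    1
  d   0    1    1    1    1    2
  e   0    1    1    1    1    2
  e   0    1    1    1    1    2
  b   0    1    2    2    2    2
  a   0    1    2    2    2    2
LCS length = dp[6][5] = 2

2


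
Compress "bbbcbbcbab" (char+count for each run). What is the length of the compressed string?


Input: bbbcbbcbab
Runs:
  'b' x 3 => "b3"
  'c' x 1 => "c1"
  'b' x 2 => "b2"
  'c' x 1 => "c1"
  'b' x 1 => "b1"
  'a' x 1 => "a1"
  'b' x 1 => "b1"
Compressed: "b3c1b2c1b1a1b1"
Compressed length: 14

14


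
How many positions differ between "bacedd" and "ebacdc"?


Comparing "bacedd" and "ebacdc" position by position:
  Position 0: 'b' vs 'e' => DIFFER
  Position 1: 'a' vs 'b' => DIFFER
  Position 2: 'c' vs 'a' => DIFFER
  Position 3: 'e' vs 'c' => DIFFER
  Position 4: 'd' vs 'd' => same
  Position 5: 'd' vs 'c' => DIFFER
Positions that differ: 5

5


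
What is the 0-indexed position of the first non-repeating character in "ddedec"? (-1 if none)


Input: ddedec
Character frequencies:
  'c': 1
  'd': 3
  'e': 2
Scanning left to right for freq == 1:
  Position 0 ('d'): freq=3, skip
  Position 1 ('d'): freq=3, skip
  Position 2 ('e'): freq=2, skip
  Position 3 ('d'): freq=3, skip
  Position 4 ('e'): freq=2, skip
  Position 5 ('c'): unique! => answer = 5

5


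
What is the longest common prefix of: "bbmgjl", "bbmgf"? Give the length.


Words: bbmgjl, bbmgf
  Position 0: all 'b' => match
  Position 1: all 'b' => match
  Position 2: all 'm' => match
  Position 3: all 'g' => match
  Position 4: ('j', 'f') => mismatch, stop
LCP = "bbmg" (length 4)

4


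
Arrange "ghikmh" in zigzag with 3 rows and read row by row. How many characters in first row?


Zigzag "ghikmh" into 3 rows:
Placing characters:
  'g' => row 0
  'h' => row 1
  'i' => row 2
  'k' => row 1
  'm' => row 0
  'h' => row 1
Rows:
  Row 0: "gm"
  Row 1: "hkh"
  Row 2: "i"
First row length: 2

2


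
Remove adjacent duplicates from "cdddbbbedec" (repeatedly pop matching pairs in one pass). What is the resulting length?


Input: cdddbbbedec
Stack-based adjacent duplicate removal:
  Read 'c': push. Stack: c
  Read 'd': push. Stack: cd
  Read 'd': matches stack top 'd' => pop. Stack: c
  Read 'd': push. Stack: cd
  Read 'b': push. Stack: cdb
  Read 'b': matches stack top 'b' => pop. Stack: cd
  Read 'b': push. Stack: cdb
  Read 'e': push. Stack: cdbe
  Read 'd': push. Stack: cdbed
  Read 'e': push. Stack: cdbede
  Read 'c': push. Stack: cdbedec
Final stack: "cdbedec" (length 7)

7


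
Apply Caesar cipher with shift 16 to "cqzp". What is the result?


Caesar cipher: shift "cqzp" by 16
  'c' (pos 2) + 16 = pos 18 = 's'
  'q' (pos 16) + 16 = pos 6 = 'g'
  'z' (pos 25) + 16 = pos 15 = 'p'
  'p' (pos 15) + 16 = pos 5 = 'f'
Result: sgpf

sgpf


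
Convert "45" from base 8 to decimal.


Input: "45" in base 8
Positional expansion:
  Digit '4' (value 4) x 8^1 = 32
  Digit '5' (value 5) x 8^0 = 5
Sum = 37

37


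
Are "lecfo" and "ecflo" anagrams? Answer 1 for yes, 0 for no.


Strings: "lecfo", "ecflo"
Sorted first:  ceflo
Sorted second: ceflo
Sorted forms match => anagrams

1


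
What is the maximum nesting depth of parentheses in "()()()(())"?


Input: "()()()(())"
Tracking depth:
  Position 0 '(': depth becomes 1
  Position 1 ')': depth becomes 0
  Position 2 '(': depth becomes 1
  Position 3 ')': depth becomes 0
  Position 4 '(': depth becomes 1
  Position 5 ')': depth becomes 0
  Position 6 '(': depth becomes 1
  Position 7 '(': depth becomes 2
  Position 8 ')': depth becomes 1
  Position 9 ')': depth becomes 0
Maximum depth reached: 2

2


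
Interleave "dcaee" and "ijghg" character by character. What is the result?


Interleaving "dcaee" and "ijghg":
  Position 0: 'd' from first, 'i' from second => "di"
  Position 1: 'c' from first, 'j' from second => "cj"
  Position 2: 'a' from first, 'g' from second => "ag"
  Position 3: 'e' from first, 'h' from second => "eh"
  Position 4: 'e' from first, 'g' from second => "eg"
Result: dicjageheg

dicjageheg


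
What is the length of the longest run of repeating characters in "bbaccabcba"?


Input: "bbaccabcba"
Scanning for longest run:
  Position 1 ('b'): continues run of 'b', length=2
  Position 2 ('a'): new char, reset run to 1
  Position 3 ('c'): new char, reset run to 1
  Position 4 ('c'): continues run of 'c', length=2
  Position 5 ('a'): new char, reset run to 1
  Position 6 ('b'): new char, reset run to 1
  Position 7 ('c'): new char, reset run to 1
  Position 8 ('b'): new char, reset run to 1
  Position 9 ('a'): new char, reset run to 1
Longest run: 'b' with length 2

2


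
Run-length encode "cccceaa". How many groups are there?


Input: cccceaa
Scanning for consecutive runs:
  Group 1: 'c' x 4 (positions 0-3)
  Group 2: 'e' x 1 (positions 4-4)
  Group 3: 'a' x 2 (positions 5-6)
Total groups: 3

3


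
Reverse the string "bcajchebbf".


Input: bcajchebbf
Reading characters right to left:
  Position 9: 'f'
  Position 8: 'b'
  Position 7: 'b'
  Position 6: 'e'
  Position 5: 'h'
  Position 4: 'c'
  Position 3: 'j'
  Position 2: 'a'
  Position 1: 'c'
  Position 0: 'b'
Reversed: fbbehcjacb

fbbehcjacb


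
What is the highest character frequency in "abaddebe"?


Input: abaddebe
Character counts:
  'a': 2
  'b': 2
  'd': 2
  'e': 2
Maximum frequency: 2

2


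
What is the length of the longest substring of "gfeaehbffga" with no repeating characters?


Input: "gfeaehbffga"
Sliding window (track last position of each char):
  Position 0 ('g'): window [0,0] length 1 -- new best
  Position 1 ('f'): window [0,1] length 2 -- new best
  Position 2 ('e'): window [0,2] length 3 -- new best
  Position 3 ('a'): window [0,3] length 4 -- new best
  Position 4 ('e'): repeat (last at 2), move window start to 3
  Position 4 ('e'): window [3,4] length 2
  Position 5 ('h'): window [3,5] length 3
  Position 6 ('b'): window [3,6] length 4
  Position 7 ('f'): window [3,7] length 5 -- new best
  Position 8 ('f'): repeat (last at 7), move window start to 8
  Position 8 ('f'): window [8,8] length 1
  Position 9 ('g'): window [8,9] length 2
  Position 10 ('a'): window [8,10] length 3
Longest substring with no repeats: "aehbf" with length 5

5


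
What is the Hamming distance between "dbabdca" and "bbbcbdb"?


Comparing "dbabdca" and "bbbcbdb" position by position:
  Position 0: 'd' vs 'b' => differ
  Position 1: 'b' vs 'b' => same
  Position 2: 'a' vs 'b' => differ
  Position 3: 'b' vs 'c' => differ
  Position 4: 'd' vs 'b' => differ
  Position 5: 'c' vs 'd' => differ
  Position 6: 'a' vs 'b' => differ
Total differences (Hamming distance): 6

6


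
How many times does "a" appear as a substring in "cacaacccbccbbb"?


Searching for "a" in "cacaacccbccbbb"
Scanning each position:
  Position 0: "c" => no
  Position 1: "a" => MATCH
  Position 2: "c" => no
  Position 3: "a" => MATCH
  Position 4: "a" => MATCH
  Position 5: "c" => no
  Position 6: "c" => no
  Position 7: "c" => no
  Position 8: "b" => no
  Position 9: "c" => no
  Position 10: "c" => no
  Position 11: "b" => no
  Position 12: "b" => no
  Position 13: "b" => no
Total occurrences: 3

3


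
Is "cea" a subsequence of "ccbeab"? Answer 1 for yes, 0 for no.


Check if "cea" is a subsequence of "ccbeab"
Greedy scan:
  Position 0 ('c'): matches sub[0] = 'c'
  Position 1 ('c'): no match needed
  Position 2 ('b'): no match needed
  Position 3 ('e'): matches sub[1] = 'e'
  Position 4 ('a'): matches sub[2] = 'a'
  Position 5 ('b'): no match needed
All 3 characters matched => is a subsequence

1


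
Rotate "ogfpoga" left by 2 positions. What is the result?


Input: "ogfpoga", rotate left by 2
First 2 characters: "og"
Remaining characters: "fpoga"
Concatenate remaining + first: "fpoga" + "og" = "fpogaog"

fpogaog


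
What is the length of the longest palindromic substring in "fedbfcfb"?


Input: "fedbfcfb"
Checking substrings for palindromes:
  [3:8] "bfcfb" (len 5) => palindrome
  [4:7] "fcf" (len 3) => palindrome
Longest palindromic substring: "bfcfb" with length 5

5


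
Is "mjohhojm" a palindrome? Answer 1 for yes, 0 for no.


Input: mjohhojm
Reversed: mjohhojm
  Compare pos 0 ('m') with pos 7 ('m'): match
  Compare pos 1 ('j') with pos 6 ('j'): match
  Compare pos 2 ('o') with pos 5 ('o'): match
  Compare pos 3 ('h') with pos 4 ('h'): match
Result: palindrome

1


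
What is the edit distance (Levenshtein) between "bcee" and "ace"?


Computing edit distance: "bcee" -> "ace"
DP table:
           a    c    e
      0    1    2    3
  b   1    1    2    3
  c   2    2    1    2
  e   3    3    2    1
  e   4    4    3    2
Edit distance = dp[4][3] = 2

2


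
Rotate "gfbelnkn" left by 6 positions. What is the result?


Input: "gfbelnkn", rotate left by 6
First 6 characters: "gfbeln"
Remaining characters: "kn"
Concatenate remaining + first: "kn" + "gfbeln" = "kngfbeln"

kngfbeln


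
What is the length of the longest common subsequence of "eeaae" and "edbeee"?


LCS of "eeaae" and "edbeee"
DP table:
           e    d    b    e    e    e
      0    0    0    0    0    0    0
  e   0    1    1    1    1    1    1
  e   0    1    1    1    2    2    2
  a   0    1    1    1    2    2    2
  a   0    1    1    1    2    2    2
  e   0    1    1    1    2    3    3
LCS length = dp[5][6] = 3

3


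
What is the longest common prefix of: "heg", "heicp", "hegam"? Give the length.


Words: heg, heicp, hegam
  Position 0: all 'h' => match
  Position 1: all 'e' => match
  Position 2: ('g', 'i', 'g') => mismatch, stop
LCP = "he" (length 2)

2


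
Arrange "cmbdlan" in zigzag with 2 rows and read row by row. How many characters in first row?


Zigzag "cmbdlan" into 2 rows:
Placing characters:
  'c' => row 0
  'm' => row 1
  'b' => row 0
  'd' => row 1
  'l' => row 0
  'a' => row 1
  'n' => row 0
Rows:
  Row 0: "cbln"
  Row 1: "mda"
First row length: 4

4


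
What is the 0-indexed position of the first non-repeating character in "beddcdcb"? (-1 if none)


Input: beddcdcb
Character frequencies:
  'b': 2
  'c': 2
  'd': 3
  'e': 1
Scanning left to right for freq == 1:
  Position 0 ('b'): freq=2, skip
  Position 1 ('e'): unique! => answer = 1

1


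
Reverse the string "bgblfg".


Input: bgblfg
Reading characters right to left:
  Position 5: 'g'
  Position 4: 'f'
  Position 3: 'l'
  Position 2: 'b'
  Position 1: 'g'
  Position 0: 'b'
Reversed: gflbgb

gflbgb


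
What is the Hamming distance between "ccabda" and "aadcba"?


Comparing "ccabda" and "aadcba" position by position:
  Position 0: 'c' vs 'a' => differ
  Position 1: 'c' vs 'a' => differ
  Position 2: 'a' vs 'd' => differ
  Position 3: 'b' vs 'c' => differ
  Position 4: 'd' vs 'b' => differ
  Position 5: 'a' vs 'a' => same
Total differences (Hamming distance): 5

5


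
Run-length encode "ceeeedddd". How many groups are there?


Input: ceeeedddd
Scanning for consecutive runs:
  Group 1: 'c' x 1 (positions 0-0)
  Group 2: 'e' x 4 (positions 1-4)
  Group 3: 'd' x 4 (positions 5-8)
Total groups: 3

3


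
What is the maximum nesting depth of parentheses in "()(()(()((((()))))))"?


Input: "()(()(()((((()))))))"
Tracking depth:
  Position 0 '(': depth becomes 1
  Position 1 ')': depth becomes 0
  Position 2 '(': depth becomes 1
  Position 3 '(': depth becomes 2
  Position 4 ')': depth becomes 1
  Position 5 '(': depth becomes 2
  Position 6 '(': depth becomes 3
  Position 7 ')': depth becomes 2
  Position 8 '(': depth becomes 3
  Position 9 '(': depth becomes 4
  Position 10 '(': depth becomes 5
  Position 11 '(': depth becomes 6
  Position 12 '(': depth becomes 7
  Position 13 ')': depth becomes 6
  Position 14 ')': depth becomes 5
  Position 15 ')': depth becomes 4
  Position 16 ')': depth becomes 3
  Position 17 ')': depth becomes 2
  Position 18 ')': depth becomes 1
  Position 19 ')': depth becomes 0
Maximum depth reached: 7

7


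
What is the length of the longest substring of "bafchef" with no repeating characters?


Input: "bafchef"
Sliding window (track last position of each char):
  Position 0 ('b'): window [0,0] length 1 -- new best
  Position 1 ('a'): window [0,1] length 2 -- new best
  Position 2 ('f'): window [0,2] length 3 -- new best
  Position 3 ('c'): window [0,3] length 4 -- new best
  Position 4 ('h'): window [0,4] length 5 -- new best
  Position 5 ('e'): window [0,5] length 6 -- new best
  Position 6 ('f'): repeat (last at 2), move window start to 3
  Position 6 ('f'): window [3,6] length 4
Longest substring with no repeats: "bafche" with length 6

6


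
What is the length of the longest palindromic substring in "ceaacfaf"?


Input: "ceaacfaf"
Checking substrings for palindromes:
  [5:8] "faf" (len 3) => palindrome
  [2:4] "aa" (len 2) => palindrome
Longest palindromic substring: "faf" with length 3

3


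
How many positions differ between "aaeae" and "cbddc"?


Comparing "aaeae" and "cbddc" position by position:
  Position 0: 'a' vs 'c' => DIFFER
  Position 1: 'a' vs 'b' => DIFFER
  Position 2: 'e' vs 'd' => DIFFER
  Position 3: 'a' vs 'd' => DIFFER
  Position 4: 'e' vs 'c' => DIFFER
Positions that differ: 5

5


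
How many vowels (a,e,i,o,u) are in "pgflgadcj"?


Input: pgflgadcj
Checking each character:
  'p' at position 0: consonant
  'g' at position 1: consonant
  'f' at position 2: consonant
  'l' at position 3: consonant
  'g' at position 4: consonant
  'a' at position 5: vowel (running total: 1)
  'd' at position 6: consonant
  'c' at position 7: consonant
  'j' at position 8: consonant
Total vowels: 1

1


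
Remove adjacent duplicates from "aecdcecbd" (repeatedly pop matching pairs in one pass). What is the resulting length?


Input: aecdcecbd
Stack-based adjacent duplicate removal:
  Read 'a': push. Stack: a
  Read 'e': push. Stack: ae
  Read 'c': push. Stack: aec
  Read 'd': push. Stack: aecd
  Read 'c': push. Stack: aecdc
  Read 'e': push. Stack: aecdce
  Read 'c': push. Stack: aecdcec
  Read 'b': push. Stack: aecdcecb
  Read 'd': push. Stack: aecdcecbd
Final stack: "aecdcecbd" (length 9)

9


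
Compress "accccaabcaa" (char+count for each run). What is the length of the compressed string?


Input: accccaabcaa
Runs:
  'a' x 1 => "a1"
  'c' x 4 => "c4"
  'a' x 2 => "a2"
  'b' x 1 => "b1"
  'c' x 1 => "c1"
  'a' x 2 => "a2"
Compressed: "a1c4a2b1c1a2"
Compressed length: 12

12


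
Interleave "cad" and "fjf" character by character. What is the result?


Interleaving "cad" and "fjf":
  Position 0: 'c' from first, 'f' from second => "cf"
  Position 1: 'a' from first, 'j' from second => "aj"
  Position 2: 'd' from first, 'f' from second => "df"
Result: cfajdf

cfajdf


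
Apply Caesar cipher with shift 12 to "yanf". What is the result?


Caesar cipher: shift "yanf" by 12
  'y' (pos 24) + 12 = pos 10 = 'k'
  'a' (pos 0) + 12 = pos 12 = 'm'
  'n' (pos 13) + 12 = pos 25 = 'z'
  'f' (pos 5) + 12 = pos 17 = 'r'
Result: kmzr

kmzr


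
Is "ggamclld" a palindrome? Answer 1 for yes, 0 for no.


Input: ggamclld
Reversed: dllcmagg
  Compare pos 0 ('g') with pos 7 ('d'): MISMATCH
  Compare pos 1 ('g') with pos 6 ('l'): MISMATCH
  Compare pos 2 ('a') with pos 5 ('l'): MISMATCH
  Compare pos 3 ('m') with pos 4 ('c'): MISMATCH
Result: not a palindrome

0


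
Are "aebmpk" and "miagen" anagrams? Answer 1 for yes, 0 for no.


Strings: "aebmpk", "miagen"
Sorted first:  abekmp
Sorted second: aegimn
Differ at position 1: 'b' vs 'e' => not anagrams

0


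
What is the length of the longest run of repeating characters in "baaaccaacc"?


Input: "baaaccaacc"
Scanning for longest run:
  Position 1 ('a'): new char, reset run to 1
  Position 2 ('a'): continues run of 'a', length=2
  Position 3 ('a'): continues run of 'a', length=3
  Position 4 ('c'): new char, reset run to 1
  Position 5 ('c'): continues run of 'c', length=2
  Position 6 ('a'): new char, reset run to 1
  Position 7 ('a'): continues run of 'a', length=2
  Position 8 ('c'): new char, reset run to 1
  Position 9 ('c'): continues run of 'c', length=2
Longest run: 'a' with length 3

3


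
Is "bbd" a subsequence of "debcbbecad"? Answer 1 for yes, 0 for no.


Check if "bbd" is a subsequence of "debcbbecad"
Greedy scan:
  Position 0 ('d'): no match needed
  Position 1 ('e'): no match needed
  Position 2 ('b'): matches sub[0] = 'b'
  Position 3 ('c'): no match needed
  Position 4 ('b'): matches sub[1] = 'b'
  Position 5 ('b'): no match needed
  Position 6 ('e'): no match needed
  Position 7 ('c'): no match needed
  Position 8 ('a'): no match needed
  Position 9 ('d'): matches sub[2] = 'd'
All 3 characters matched => is a subsequence

1


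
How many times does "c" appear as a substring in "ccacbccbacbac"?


Searching for "c" in "ccacbccbacbac"
Scanning each position:
  Position 0: "c" => MATCH
  Position 1: "c" => MATCH
  Position 2: "a" => no
  Position 3: "c" => MATCH
  Position 4: "b" => no
  Position 5: "c" => MATCH
  Position 6: "c" => MATCH
  Position 7: "b" => no
  Position 8: "a" => no
  Position 9: "c" => MATCH
  Position 10: "b" => no
  Position 11: "a" => no
  Position 12: "c" => MATCH
Total occurrences: 7

7


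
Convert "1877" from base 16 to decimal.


Input: "1877" in base 16
Positional expansion:
  Digit '1' (value 1) x 16^3 = 4096
  Digit '8' (value 8) x 16^2 = 2048
  Digit '7' (value 7) x 16^1 = 112
  Digit '7' (value 7) x 16^0 = 7
Sum = 6263

6263


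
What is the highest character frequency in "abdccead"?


Input: abdccead
Character counts:
  'a': 2
  'b': 1
  'c': 2
  'd': 2
  'e': 1
Maximum frequency: 2

2


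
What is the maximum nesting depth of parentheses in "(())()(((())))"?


Input: "(())()(((())))"
Tracking depth:
  Position 0 '(': depth becomes 1
  Position 1 '(': depth becomes 2
  Position 2 ')': depth becomes 1
  Position 3 ')': depth becomes 0
  Position 4 '(': depth becomes 1
  Position 5 ')': depth becomes 0
  Position 6 '(': depth becomes 1
  Position 7 '(': depth becomes 2
  Position 8 '(': depth becomes 3
  Position 9 '(': depth becomes 4
  Position 10 ')': depth becomes 3
  Position 11 ')': depth becomes 2
  Position 12 ')': depth becomes 1
  Position 13 ')': depth becomes 0
Maximum depth reached: 4

4


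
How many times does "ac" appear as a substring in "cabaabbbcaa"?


Searching for "ac" in "cabaabbbcaa"
Scanning each position:
  Position 0: "ca" => no
  Position 1: "ab" => no
  Position 2: "ba" => no
  Position 3: "aa" => no
  Position 4: "ab" => no
  Position 5: "bb" => no
  Position 6: "bb" => no
  Position 7: "bc" => no
  Position 8: "ca" => no
  Position 9: "aa" => no
Total occurrences: 0

0


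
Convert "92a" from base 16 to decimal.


Input: "92a" in base 16
Positional expansion:
  Digit '9' (value 9) x 16^2 = 2304
  Digit '2' (value 2) x 16^1 = 32
  Digit 'a' (value 10) x 16^0 = 10
Sum = 2346

2346


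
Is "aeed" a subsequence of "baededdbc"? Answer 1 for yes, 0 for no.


Check if "aeed" is a subsequence of "baededdbc"
Greedy scan:
  Position 0 ('b'): no match needed
  Position 1 ('a'): matches sub[0] = 'a'
  Position 2 ('e'): matches sub[1] = 'e'
  Position 3 ('d'): no match needed
  Position 4 ('e'): matches sub[2] = 'e'
  Position 5 ('d'): matches sub[3] = 'd'
  Position 6 ('d'): no match needed
  Position 7 ('b'): no match needed
  Position 8 ('c'): no match needed
All 4 characters matched => is a subsequence

1


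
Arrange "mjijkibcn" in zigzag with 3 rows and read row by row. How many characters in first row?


Zigzag "mjijkibcn" into 3 rows:
Placing characters:
  'm' => row 0
  'j' => row 1
  'i' => row 2
  'j' => row 1
  'k' => row 0
  'i' => row 1
  'b' => row 2
  'c' => row 1
  'n' => row 0
Rows:
  Row 0: "mkn"
  Row 1: "jjic"
  Row 2: "ib"
First row length: 3

3


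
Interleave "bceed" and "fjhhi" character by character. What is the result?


Interleaving "bceed" and "fjhhi":
  Position 0: 'b' from first, 'f' from second => "bf"
  Position 1: 'c' from first, 'j' from second => "cj"
  Position 2: 'e' from first, 'h' from second => "eh"
  Position 3: 'e' from first, 'h' from second => "eh"
  Position 4: 'd' from first, 'i' from second => "di"
Result: bfcjehehdi

bfcjehehdi


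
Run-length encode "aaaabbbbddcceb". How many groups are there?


Input: aaaabbbbddcceb
Scanning for consecutive runs:
  Group 1: 'a' x 4 (positions 0-3)
  Group 2: 'b' x 4 (positions 4-7)
  Group 3: 'd' x 2 (positions 8-9)
  Group 4: 'c' x 2 (positions 10-11)
  Group 5: 'e' x 1 (positions 12-12)
  Group 6: 'b' x 1 (positions 13-13)
Total groups: 6

6


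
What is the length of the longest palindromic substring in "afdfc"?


Input: "afdfc"
Checking substrings for palindromes:
  [1:4] "fdf" (len 3) => palindrome
Longest palindromic substring: "fdf" with length 3

3


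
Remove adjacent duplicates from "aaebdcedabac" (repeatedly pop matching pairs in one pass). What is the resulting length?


Input: aaebdcedabac
Stack-based adjacent duplicate removal:
  Read 'a': push. Stack: a
  Read 'a': matches stack top 'a' => pop. Stack: (empty)
  Read 'e': push. Stack: e
  Read 'b': push. Stack: eb
  Read 'd': push. Stack: ebd
  Read 'c': push. Stack: ebdc
  Read 'e': push. Stack: ebdce
  Read 'd': push. Stack: ebdced
  Read 'a': push. Stack: ebdceda
  Read 'b': push. Stack: ebdcedab
  Read 'a': push. Stack: ebdcedaba
  Read 'c': push. Stack: ebdcedabac
Final stack: "ebdcedabac" (length 10)

10


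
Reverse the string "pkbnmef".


Input: pkbnmef
Reading characters right to left:
  Position 6: 'f'
  Position 5: 'e'
  Position 4: 'm'
  Position 3: 'n'
  Position 2: 'b'
  Position 1: 'k'
  Position 0: 'p'
Reversed: femnbkp

femnbkp


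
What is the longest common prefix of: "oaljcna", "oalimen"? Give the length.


Words: oaljcna, oalimen
  Position 0: all 'o' => match
  Position 1: all 'a' => match
  Position 2: all 'l' => match
  Position 3: ('j', 'i') => mismatch, stop
LCP = "oal" (length 3)

3


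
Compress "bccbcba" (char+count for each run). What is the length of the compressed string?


Input: bccbcba
Runs:
  'b' x 1 => "b1"
  'c' x 2 => "c2"
  'b' x 1 => "b1"
  'c' x 1 => "c1"
  'b' x 1 => "b1"
  'a' x 1 => "a1"
Compressed: "b1c2b1c1b1a1"
Compressed length: 12

12


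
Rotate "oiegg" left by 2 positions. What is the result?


Input: "oiegg", rotate left by 2
First 2 characters: "oi"
Remaining characters: "egg"
Concatenate remaining + first: "egg" + "oi" = "eggoi"

eggoi


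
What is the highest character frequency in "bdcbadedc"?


Input: bdcbadedc
Character counts:
  'a': 1
  'b': 2
  'c': 2
  'd': 3
  'e': 1
Maximum frequency: 3

3


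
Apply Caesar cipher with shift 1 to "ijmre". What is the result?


Caesar cipher: shift "ijmre" by 1
  'i' (pos 8) + 1 = pos 9 = 'j'
  'j' (pos 9) + 1 = pos 10 = 'k'
  'm' (pos 12) + 1 = pos 13 = 'n'
  'r' (pos 17) + 1 = pos 18 = 's'
  'e' (pos 4) + 1 = pos 5 = 'f'
Result: jknsf

jknsf


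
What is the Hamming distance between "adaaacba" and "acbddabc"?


Comparing "adaaacba" and "acbddabc" position by position:
  Position 0: 'a' vs 'a' => same
  Position 1: 'd' vs 'c' => differ
  Position 2: 'a' vs 'b' => differ
  Position 3: 'a' vs 'd' => differ
  Position 4: 'a' vs 'd' => differ
  Position 5: 'c' vs 'a' => differ
  Position 6: 'b' vs 'b' => same
  Position 7: 'a' vs 'c' => differ
Total differences (Hamming distance): 6

6


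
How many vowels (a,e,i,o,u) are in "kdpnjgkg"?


Input: kdpnjgkg
Checking each character:
  'k' at position 0: consonant
  'd' at position 1: consonant
  'p' at position 2: consonant
  'n' at position 3: consonant
  'j' at position 4: consonant
  'g' at position 5: consonant
  'k' at position 6: consonant
  'g' at position 7: consonant
Total vowels: 0

0


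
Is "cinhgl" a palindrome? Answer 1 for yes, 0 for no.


Input: cinhgl
Reversed: lghnic
  Compare pos 0 ('c') with pos 5 ('l'): MISMATCH
  Compare pos 1 ('i') with pos 4 ('g'): MISMATCH
  Compare pos 2 ('n') with pos 3 ('h'): MISMATCH
Result: not a palindrome

0


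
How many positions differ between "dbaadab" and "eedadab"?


Comparing "dbaadab" and "eedadab" position by position:
  Position 0: 'd' vs 'e' => DIFFER
  Position 1: 'b' vs 'e' => DIFFER
  Position 2: 'a' vs 'd' => DIFFER
  Position 3: 'a' vs 'a' => same
  Position 4: 'd' vs 'd' => same
  Position 5: 'a' vs 'a' => same
  Position 6: 'b' vs 'b' => same
Positions that differ: 3

3


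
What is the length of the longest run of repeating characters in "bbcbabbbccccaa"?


Input: "bbcbabbbccccaa"
Scanning for longest run:
  Position 1 ('b'): continues run of 'b', length=2
  Position 2 ('c'): new char, reset run to 1
  Position 3 ('b'): new char, reset run to 1
  Position 4 ('a'): new char, reset run to 1
  Position 5 ('b'): new char, reset run to 1
  Position 6 ('b'): continues run of 'b', length=2
  Position 7 ('b'): continues run of 'b', length=3
  Position 8 ('c'): new char, reset run to 1
  Position 9 ('c'): continues run of 'c', length=2
  Position 10 ('c'): continues run of 'c', length=3
  Position 11 ('c'): continues run of 'c', length=4
  Position 12 ('a'): new char, reset run to 1
  Position 13 ('a'): continues run of 'a', length=2
Longest run: 'c' with length 4

4


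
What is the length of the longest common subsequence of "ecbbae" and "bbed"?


LCS of "ecbbae" and "bbed"
DP table:
           b    b    e    d
      0    0    0    0    0
  e   0    0    0    1    1
  c   0    0    0    1    1
  b   0    1    1    1    1
  b   0    1    2    2    2
  a   0    1    2    2    2
  e   0    1    2    3    3
LCS length = dp[6][4] = 3

3


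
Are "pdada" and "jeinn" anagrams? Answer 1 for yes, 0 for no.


Strings: "pdada", "jeinn"
Sorted first:  aaddp
Sorted second: eijnn
Differ at position 0: 'a' vs 'e' => not anagrams

0


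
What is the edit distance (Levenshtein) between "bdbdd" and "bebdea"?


Computing edit distance: "bdbdd" -> "bebdea"
DP table:
           b    e    b    d    e    a
      0    1    2    3    4    5    6
  b   1    0    1    2    3    4    5
  d   2    1    1    2    2    3    4
  b   3    2    2    1    2    3    4
  d   4    3    3    2    1    2    3
  d   5    4    4    3    2    2    3
Edit distance = dp[5][6] = 3

3


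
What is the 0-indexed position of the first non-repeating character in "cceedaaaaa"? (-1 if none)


Input: cceedaaaaa
Character frequencies:
  'a': 5
  'c': 2
  'd': 1
  'e': 2
Scanning left to right for freq == 1:
  Position 0 ('c'): freq=2, skip
  Position 1 ('c'): freq=2, skip
  Position 2 ('e'): freq=2, skip
  Position 3 ('e'): freq=2, skip
  Position 4 ('d'): unique! => answer = 4

4


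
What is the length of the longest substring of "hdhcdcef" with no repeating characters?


Input: "hdhcdcef"
Sliding window (track last position of each char):
  Position 0 ('h'): window [0,0] length 1 -- new best
  Position 1 ('d'): window [0,1] length 2 -- new best
  Position 2 ('h'): repeat (last at 0), move window start to 1
  Position 2 ('h'): window [1,2] length 2
  Position 3 ('c'): window [1,3] length 3 -- new best
  Position 4 ('d'): repeat (last at 1), move window start to 2
  Position 4 ('d'): window [2,4] length 3
  Position 5 ('c'): repeat (last at 3), move window start to 4
  Position 5 ('c'): window [4,5] length 2
  Position 6 ('e'): window [4,6] length 3
  Position 7 ('f'): window [4,7] length 4 -- new best
Longest substring with no repeats: "dcef" with length 4

4


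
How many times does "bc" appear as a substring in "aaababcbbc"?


Searching for "bc" in "aaababcbbc"
Scanning each position:
  Position 0: "aa" => no
  Position 1: "aa" => no
  Position 2: "ab" => no
  Position 3: "ba" => no
  Position 4: "ab" => no
  Position 5: "bc" => MATCH
  Position 6: "cb" => no
  Position 7: "bb" => no
  Position 8: "bc" => MATCH
Total occurrences: 2

2
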